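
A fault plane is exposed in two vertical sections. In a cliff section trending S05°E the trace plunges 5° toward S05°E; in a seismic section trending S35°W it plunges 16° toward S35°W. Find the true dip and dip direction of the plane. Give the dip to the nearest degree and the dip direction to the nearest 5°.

Each apparent-dip line lies in the plane. As unit vectors (x east, y north, z up), v₁ plunges 5°→S05°E and v₂ plunges 16°→S35°W.
n = v₁ × v₂ = (-0.205, -0.072, 0.616) (taken with n_z > 0).
True dip = arccos(n_z / |n|) = arccos(0.9430) = 19.4°.
The horizontal component of n points toward azimuth atan2(n_x, n_y) = 251°, the dip direction.

true dip 19°, dip direction 250°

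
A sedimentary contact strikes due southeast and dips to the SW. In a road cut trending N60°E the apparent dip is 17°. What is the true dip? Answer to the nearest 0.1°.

17.6°

The section is 75° from the strike.
tan δ = tan α / sin β = tan 17° / sin 75° = 0.3057 / 0.9659 = 0.3165
true dip = arctan 0.3165 = 17.56°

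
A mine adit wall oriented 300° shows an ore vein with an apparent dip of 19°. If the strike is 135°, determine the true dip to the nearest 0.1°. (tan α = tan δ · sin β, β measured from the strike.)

The section is 15° from the strike.
tan(true dip) = tan 19° / sin 15° = 1.3304
true dip = arctan 1.3304 = 53.07°

53.1°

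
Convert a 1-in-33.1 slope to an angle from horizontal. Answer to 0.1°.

1.7°

tan θ = 1/33.1 = 0.0302
θ = arctan(0.0302) = 1.73°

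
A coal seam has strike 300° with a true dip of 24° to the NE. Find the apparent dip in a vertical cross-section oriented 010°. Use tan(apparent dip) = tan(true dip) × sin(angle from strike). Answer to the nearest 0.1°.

22.7°

The strike is 300° and the section trends 010°; the acute angle between them is β = 70°.
tan α = tan 24° × sin 70° = 0.4452 × 0.9397 = 0.4184
apparent dip = arctan 0.4184 = 22.70°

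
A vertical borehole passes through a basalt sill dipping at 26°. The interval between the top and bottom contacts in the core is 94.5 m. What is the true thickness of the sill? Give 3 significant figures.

True thickness t = h · cos(dip) = 94.5 × cos 26°
t = 94.5 × 0.8988 = 84.936 m

84.9 m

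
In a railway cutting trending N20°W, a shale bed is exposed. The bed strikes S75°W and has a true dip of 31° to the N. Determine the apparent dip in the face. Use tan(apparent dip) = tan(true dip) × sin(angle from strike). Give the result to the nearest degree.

31°

The section lies 85° from the strike.
tan(apparent dip) = tan 31° · sin 85° = 0.5986
apparent dip = arctan 0.5986 = 30.90°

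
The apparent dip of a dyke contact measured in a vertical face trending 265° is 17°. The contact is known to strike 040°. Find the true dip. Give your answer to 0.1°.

β = acute angle between strike 040° and section 265° = 45°.
tan δ = tan α / sin β = tan 17° / sin 45° = 0.3057 / 0.7071 = 0.4324
δ = arctan(0.4324) = 23.38°

23.4°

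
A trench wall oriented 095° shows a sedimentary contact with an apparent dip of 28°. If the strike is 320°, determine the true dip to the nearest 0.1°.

β = acute angle between strike 320° and section 095° = 45°.
tan(true dip) = tan 28° / sin 45° = 0.7520
true dip = arctan 0.7520 = 36.94°

36.9°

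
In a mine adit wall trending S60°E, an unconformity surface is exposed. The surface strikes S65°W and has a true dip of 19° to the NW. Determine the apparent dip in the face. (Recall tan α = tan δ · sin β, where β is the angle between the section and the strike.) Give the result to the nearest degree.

16°

The section lies 55° from the strike.
tan α = tan 19° × sin 55° = 0.3443 × 0.8192 = 0.2821
apparent dip = arctan 0.2821 = 15.75°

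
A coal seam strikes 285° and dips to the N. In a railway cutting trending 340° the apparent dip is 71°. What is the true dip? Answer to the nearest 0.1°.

The section is 55° from the strike.
tan(true dip) = tan 71° / sin 55° = 3.5454
true dip = arctan 3.5454 = 74.25°

74.2°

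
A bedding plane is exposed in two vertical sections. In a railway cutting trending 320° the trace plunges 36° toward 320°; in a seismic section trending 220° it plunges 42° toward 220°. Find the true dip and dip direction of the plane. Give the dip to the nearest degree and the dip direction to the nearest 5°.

true dip 52°, dip direction 265°

The two traces are lines in the plane: v₁ = (sin 320°·cos 36°, cos 320°·cos 36°, −sin 36°), v₂ = (sin 220°·cos 42°, cos 220°·cos 42°, −sin 42°).
The plane normal is n = v₁ × v₂ ∝ (-0.749, -0.067, 0.592).
tan δ = √(n_x²+n_y²)/n_z = 0.752/0.592, so δ = 51.8°.
The horizontal component of n points toward azimuth atan2(n_x, n_y) = 265°, the dip direction.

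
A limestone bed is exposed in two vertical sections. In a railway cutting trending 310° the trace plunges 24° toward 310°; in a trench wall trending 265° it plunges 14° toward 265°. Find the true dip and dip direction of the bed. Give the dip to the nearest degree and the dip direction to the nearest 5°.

true dip 24°, dip direction 320°

Each apparent-dip line lies in the plane. As unit vectors (x east, y north, z up), v₁ plunges 24°→310° and v₂ plunges 14°→265°.
Cross product v₁ × v₂ gives the pole to the plane: n ∝ (-0.176, 0.224, 0.627).
tan δ = √(n_x²+n_y²)/n_z = 0.285/0.627, so δ = 24.5°.
Dip direction = atan2(-0.176, 0.224) = 322° (azimuth of n's horizontal projection).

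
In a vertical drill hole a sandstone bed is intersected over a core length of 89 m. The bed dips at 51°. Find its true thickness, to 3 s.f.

True thickness t = h · cos(dip) = 89 × cos 51°
t = 89 × 0.6293 = 56.010 m

56.0 m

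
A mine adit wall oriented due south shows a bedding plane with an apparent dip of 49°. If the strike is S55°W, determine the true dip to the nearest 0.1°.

54.5°

β = acute angle between strike S55°W and section due south = 55°.
tan δ = tan α / sin β = tan 49° / sin 55° = 1.1504 / 0.8192 = 1.4043
δ = arctan(1.4043) = 54.55°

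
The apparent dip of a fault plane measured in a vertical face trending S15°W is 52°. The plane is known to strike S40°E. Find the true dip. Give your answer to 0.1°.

The section is 55° from the strike.
tan δ = tan α / sin β = tan 52° / sin 55° = 1.2799 / 0.8192 = 1.5625
δ = arctan(1.5625) = 57.38°

57.4°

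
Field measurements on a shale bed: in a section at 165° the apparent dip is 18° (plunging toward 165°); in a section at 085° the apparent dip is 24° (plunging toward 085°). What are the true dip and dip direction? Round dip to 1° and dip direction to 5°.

The two traces are lines in the plane: v₁ = (sin 165°·cos 18°, cos 165°·cos 18°, −sin 18°), v₂ = (sin 85°·cos 24°, cos 85°·cos 24°, −sin 24°).
Cross product v₁ × v₂ gives the pole to the plane: n ∝ (0.398, -0.181, 0.856).
True dip = arccos(n_z / |n|) = arccos(0.8904) = 27.1°.
The horizontal component of n points toward azimuth atan2(n_x, n_y) = 114°, the dip direction.

true dip 27°, dip direction 115°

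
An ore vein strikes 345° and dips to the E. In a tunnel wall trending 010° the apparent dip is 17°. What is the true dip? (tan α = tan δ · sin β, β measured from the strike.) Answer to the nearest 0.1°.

35.9°

β = acute angle between strike 345° and section 010° = 25°.
tan(true dip) = tan 17° / sin 25° = 0.7234
δ = arctan(0.7234) = 35.88°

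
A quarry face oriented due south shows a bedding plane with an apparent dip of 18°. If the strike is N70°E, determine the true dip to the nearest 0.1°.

β = acute angle between strike N70°E and section due south = 70°.
tan δ = tan α / sin β = tan 18° / sin 70° = 0.3249 / 0.9397 = 0.3458
δ = arctan(0.3458) = 19.07°

19.1°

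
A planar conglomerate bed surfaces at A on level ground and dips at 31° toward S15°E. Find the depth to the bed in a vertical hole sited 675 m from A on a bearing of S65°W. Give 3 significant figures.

70.4 m

The hole lies 80° from the dip direction, so the down-dip offset is 675 × cos 80° = 117.21 m.
Depth = down-dip offset × tan(dip) = 117.21 × tan 31° = 117.21 × 0.6009
Depth = 70.43 m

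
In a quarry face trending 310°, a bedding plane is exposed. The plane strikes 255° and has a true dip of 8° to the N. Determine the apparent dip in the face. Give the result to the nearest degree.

The section lies 55° from the strike.
tan α = tan 8° × sin 55° = 0.1405 × 0.8192 = 0.1151
apparent dip = arctan 0.1151 = 6.57°

7°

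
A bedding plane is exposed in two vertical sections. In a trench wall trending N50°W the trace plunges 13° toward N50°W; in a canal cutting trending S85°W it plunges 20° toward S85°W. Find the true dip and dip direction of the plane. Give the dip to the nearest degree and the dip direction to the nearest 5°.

true dip 20°, dip direction 260°

Represent each trace as a vector plunging at its apparent dip toward its trend (east-north-up frame): v₁ = (-0.746, 0.626, -0.225), v₂ = (-0.936, -0.082, -0.342).
Cross product v₁ × v₂ gives the pole to the plane: n ∝ (-0.233, -0.045, 0.647).
Dip δ = arctan(|n_h|/n_z) = arctan(0.237/0.647) = 20.1°.
Dip direction = atan2(-0.233, -0.045) = 259° (azimuth of n's horizontal projection).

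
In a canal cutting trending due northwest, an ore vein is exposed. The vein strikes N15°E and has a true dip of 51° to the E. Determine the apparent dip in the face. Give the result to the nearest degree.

The section lies 60° from the strike.
tan(apparent dip) = tan 51° · sin 60° = 1.0695
apparent dip = arctan 1.0695 = 46.92°

47°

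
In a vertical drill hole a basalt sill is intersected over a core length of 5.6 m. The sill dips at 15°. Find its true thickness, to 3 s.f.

5.41 m

True thickness t = h · cos(dip) = 5.6 × cos 15°
t = 5.6 × 0.9659 = 5.409 m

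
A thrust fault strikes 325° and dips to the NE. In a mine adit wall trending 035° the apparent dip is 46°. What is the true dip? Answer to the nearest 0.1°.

47.8°

β = acute angle between strike 325° and section 035° = 70°.
tan δ = tan α / sin β = tan 46° / sin 70° = 1.0355 / 0.9397 = 1.1020
true dip = arctan 1.1020 = 47.78°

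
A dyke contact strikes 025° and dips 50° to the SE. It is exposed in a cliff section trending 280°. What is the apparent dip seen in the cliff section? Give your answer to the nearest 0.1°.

49.0°

The strike is 025° and the section trends 280°; the acute angle between them is β = 75°.
tan α = tan 50° × sin 75° = 1.1918 × 0.9659 = 1.1511
apparent dip = arctan 1.1511 = 49.02°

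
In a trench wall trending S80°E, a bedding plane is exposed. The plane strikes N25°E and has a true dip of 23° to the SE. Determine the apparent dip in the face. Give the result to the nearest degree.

22°

The strike is N25°E and the section trends S80°E; the acute angle between them is β = 75°.
tan(apparent dip) = tan 23° · sin 75° = 0.4100
apparent dip = arctan 0.4100 = 22.29°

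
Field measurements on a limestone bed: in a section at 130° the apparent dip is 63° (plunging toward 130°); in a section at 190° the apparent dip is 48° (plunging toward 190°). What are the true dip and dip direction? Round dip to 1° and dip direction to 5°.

true dip 63°, dip direction 135°

Each apparent-dip line lies in the plane. As unit vectors (x east, y north, z up), v₁ plunges 63°→130° and v₂ plunges 48°→190°.
The plane normal is n = v₁ × v₂ ∝ (0.370, -0.362, 0.263).
tan δ = √(n_x²+n_y²)/n_z = 0.518/0.263, so δ = 63.1°.
The horizontal component of n points toward azimuth atan2(n_x, n_y) = 134°, the dip direction.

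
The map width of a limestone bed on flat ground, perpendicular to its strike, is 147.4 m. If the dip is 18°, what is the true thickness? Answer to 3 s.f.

True thickness t = w · sin(dip) = 147.4 × sin 18°
t = 147.4 × 0.3090 = 45.549 m

45.5 m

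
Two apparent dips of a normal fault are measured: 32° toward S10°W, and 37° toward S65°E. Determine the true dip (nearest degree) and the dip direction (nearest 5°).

The two traces are lines in the plane: v₁ = (sin 190°·cos 32°, cos 190°·cos 32°, −sin 32°), v₂ = (sin 115°·cos 37°, cos 115°·cos 37°, −sin 37°).
Cross product v₁ × v₂ gives the pole to the plane: n ∝ (0.324, -0.472, 0.654).
tan δ = √(n_x²+n_y²)/n_z = 0.573/0.654, so δ = 41.2°.
The horizontal component of n points toward azimuth atan2(n_x, n_y) = 146°, the dip direction.

true dip 41°, dip direction 145°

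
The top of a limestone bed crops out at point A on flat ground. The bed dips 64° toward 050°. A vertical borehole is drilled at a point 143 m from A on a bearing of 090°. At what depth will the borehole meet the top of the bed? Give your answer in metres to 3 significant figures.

The hole lies 40° from the dip direction, so the down-dip offset is 143 × cos 40° = 109.54 m.
Depth = down-dip offset × tan(dip) = 109.54 × tan 64° = 109.54 × 2.0503
Depth = 224.60 m

225 m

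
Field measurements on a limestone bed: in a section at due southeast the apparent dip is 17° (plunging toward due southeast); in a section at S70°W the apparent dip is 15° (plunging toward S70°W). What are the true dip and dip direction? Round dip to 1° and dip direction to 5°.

true dip 28°, dip direction 190°

Represent each trace as a vector plunging at its apparent dip toward its trend (east-north-up frame): v₁ = (0.676, -0.676, -0.292), v₂ = (-0.908, -0.330, -0.259).
The plane normal is n = v₁ × v₂ ∝ (-0.078, -0.440, 0.837).
Dip δ = arctan(|n_h|/n_z) = arctan(0.447/0.837) = 28.1°.
The horizontal component of n points toward azimuth atan2(n_x, n_y) = 190°, the dip direction.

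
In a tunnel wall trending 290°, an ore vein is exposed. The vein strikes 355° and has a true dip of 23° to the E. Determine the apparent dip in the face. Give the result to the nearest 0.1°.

21.0°

The strike is 355° and the section trends 290°; the acute angle between them is β = 65°.
tan(apparent dip) = tan 23° · sin 65° = 0.3847
apparent dip = arctan 0.3847 = 21.04°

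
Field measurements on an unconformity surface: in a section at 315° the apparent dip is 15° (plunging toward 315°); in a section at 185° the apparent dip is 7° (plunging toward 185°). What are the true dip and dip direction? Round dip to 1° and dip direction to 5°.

Represent each trace as a vector plunging at its apparent dip toward its trend (east-north-up frame): v₁ = (-0.683, 0.683, -0.259), v₂ = (-0.087, -0.989, -0.122).
The plane normal is n = v₁ × v₂ ∝ (-0.339, -0.061, 0.734).
Dip δ = arctan(|n_h|/n_z) = arctan(0.345/0.734) = 25.1°.
The horizontal component of n points toward azimuth atan2(n_x, n_y) = 260°, the dip direction.

true dip 25°, dip direction 260°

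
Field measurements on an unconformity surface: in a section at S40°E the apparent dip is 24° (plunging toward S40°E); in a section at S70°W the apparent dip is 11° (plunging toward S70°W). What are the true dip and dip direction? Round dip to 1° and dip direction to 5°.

The two traces are lines in the plane: v₁ = (sin 140°·cos 24°, cos 140°·cos 24°, −sin 24°), v₂ = (sin 250°·cos 11°, cos 250°·cos 11°, −sin 11°).
Cross product v₁ × v₂ gives the pole to the plane: n ∝ (0.003, -0.487, 0.843).
tan δ = √(n_x²+n_y²)/n_z = 0.487/0.843, so δ = 30.0°.
Dip direction = azimuth of (n_x, n_y) = atan2(0.003, -0.487) = 180°.

true dip 30°, dip direction 180°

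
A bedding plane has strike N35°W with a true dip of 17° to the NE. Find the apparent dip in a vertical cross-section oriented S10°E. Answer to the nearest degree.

The section lies 25° from the strike.
tan(apparent dip) = tan 17° · sin 25° = 0.1292
apparent dip = arctan 0.1292 = 7.36°

7°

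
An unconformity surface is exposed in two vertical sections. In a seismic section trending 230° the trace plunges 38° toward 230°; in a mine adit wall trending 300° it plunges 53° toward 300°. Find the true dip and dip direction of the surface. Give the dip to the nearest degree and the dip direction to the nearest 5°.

true dip 54°, dip direction 285°

The two traces are lines in the plane: v₁ = (sin 230°·cos 38°, cos 230°·cos 38°, −sin 38°), v₂ = (sin 300°·cos 53°, cos 300°·cos 53°, −sin 53°).
n = v₁ × v₂ = (-0.590, 0.161, 0.446) (taken with n_z > 0).
tan δ = √(n_x²+n_y²)/n_z = 0.611/0.446, so δ = 53.9°.
Dip direction = azimuth of (n_x, n_y) = atan2(-0.590, 0.161) = 285°.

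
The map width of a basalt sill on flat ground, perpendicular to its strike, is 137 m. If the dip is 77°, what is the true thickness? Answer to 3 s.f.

True thickness t = w · sin(dip) = 137 × sin 77°
t = 137 × 0.9744 = 133.489 m

133 m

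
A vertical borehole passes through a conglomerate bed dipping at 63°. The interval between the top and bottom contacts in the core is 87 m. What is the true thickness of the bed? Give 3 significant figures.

True thickness t = h · cos(dip) = 87 × cos 63°
t = 87 × 0.4540 = 39.497 m

39.5 m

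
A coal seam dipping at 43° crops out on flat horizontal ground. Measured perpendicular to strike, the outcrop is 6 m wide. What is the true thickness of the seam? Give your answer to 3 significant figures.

4.09 m

True thickness t = w · sin(dip) = 6 × sin 43°
t = 6 × 0.6820 = 4.092 m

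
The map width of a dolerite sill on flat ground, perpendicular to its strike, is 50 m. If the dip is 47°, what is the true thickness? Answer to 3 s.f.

36.6 m

True thickness t = w · sin(dip) = 50 × sin 47°
t = 50 × 0.7314 = 36.568 m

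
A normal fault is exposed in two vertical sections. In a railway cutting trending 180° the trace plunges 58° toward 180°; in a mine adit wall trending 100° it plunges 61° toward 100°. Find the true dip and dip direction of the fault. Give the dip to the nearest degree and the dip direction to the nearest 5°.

true dip 66°, dip direction 135°

The two traces are lines in the plane: v₁ = (sin 180°·cos 58°, cos 180°·cos 58°, −sin 58°), v₂ = (sin 100°·cos 61°, cos 100°·cos 61°, −sin 61°).
The plane normal is n = v₁ × v₂ ∝ (0.392, -0.405, 0.253).
Dip δ = arctan(|n_h|/n_z) = arctan(0.564/0.253) = 65.8°.
Dip direction = atan2(0.392, -0.405) = 136° (azimuth of n's horizontal projection).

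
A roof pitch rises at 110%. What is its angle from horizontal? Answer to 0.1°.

47.7°

tan θ = 110/100 = 1.1000
θ = arctan(1.1000) = 47.73°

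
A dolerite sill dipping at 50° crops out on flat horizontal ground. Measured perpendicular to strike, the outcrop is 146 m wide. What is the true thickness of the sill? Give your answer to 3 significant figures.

112 m

True thickness t = w · sin(dip) = 146 × sin 50°
t = 146 × 0.7660 = 111.842 m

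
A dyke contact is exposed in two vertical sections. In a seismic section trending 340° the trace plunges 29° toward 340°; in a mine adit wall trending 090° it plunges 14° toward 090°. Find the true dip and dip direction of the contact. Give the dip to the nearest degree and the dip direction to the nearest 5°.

Represent each trace as a vector plunging at its apparent dip toward its trend (east-north-up frame): v₁ = (-0.299, 0.822, -0.485), v₂ = (0.970, 0.000, -0.242).
n = v₁ × v₂ = (0.199, 0.543, 0.797) (taken with n_z > 0).
Dip δ = arctan(|n_h|/n_z) = arctan(0.578/0.797) = 35.9°.
Dip direction = atan2(0.199, 0.543) = 20° (azimuth of n's horizontal projection).

true dip 36°, dip direction 020°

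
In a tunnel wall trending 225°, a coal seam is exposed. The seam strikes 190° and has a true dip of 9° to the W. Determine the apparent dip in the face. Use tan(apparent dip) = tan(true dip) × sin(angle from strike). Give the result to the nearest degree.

The strike is 190° and the section trends 225°; the acute angle between them is β = 35°.
tan(apparent dip) = tan 9° · sin 35° = 0.0908
α = arctan(0.0908) = 5.19°

5°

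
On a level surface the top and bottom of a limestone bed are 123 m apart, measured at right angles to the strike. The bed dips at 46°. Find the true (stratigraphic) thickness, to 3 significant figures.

88.5 m

True thickness t = w · sin(dip) = 123 × sin 46°
t = 123 × 0.7193 = 88.479 m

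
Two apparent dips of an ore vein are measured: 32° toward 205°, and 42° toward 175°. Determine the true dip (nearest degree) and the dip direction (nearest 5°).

The two traces are lines in the plane: v₁ = (sin 205°·cos 32°, cos 205°·cos 32°, −sin 32°), v₂ = (sin 175°·cos 42°, cos 175°·cos 42°, −sin 42°).
Cross product v₁ × v₂ gives the pole to the plane: n ∝ (0.122, -0.274, 0.315).
Dip δ = arctan(|n_h|/n_z) = arctan(0.300/0.315) = 43.6°.
The horizontal component of n points toward azimuth atan2(n_x, n_y) = 156°, the dip direction.

true dip 44°, dip direction 155°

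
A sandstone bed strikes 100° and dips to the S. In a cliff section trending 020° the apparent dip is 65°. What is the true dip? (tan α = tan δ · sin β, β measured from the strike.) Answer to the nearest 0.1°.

β = acute angle between strike 100° and section 020° = 80°.
tan(true dip) = tan 65° / sin 80° = 2.1776
true dip = arctan 2.1776 = 65.33°

65.3°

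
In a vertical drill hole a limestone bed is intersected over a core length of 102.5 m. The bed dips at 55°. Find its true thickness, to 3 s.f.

True thickness t = h · cos(dip) = 102.5 × cos 55°
t = 102.5 × 0.5736 = 58.792 m

58.8 m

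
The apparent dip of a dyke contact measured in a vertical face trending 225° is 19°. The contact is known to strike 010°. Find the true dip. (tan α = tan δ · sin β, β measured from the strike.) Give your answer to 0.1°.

31.0°

The section is 35° from the strike.
tan δ = tan α / sin β = tan 19° / sin 35° = 0.3443 / 0.5736 = 0.6003
true dip = arctan 0.6003 = 30.98°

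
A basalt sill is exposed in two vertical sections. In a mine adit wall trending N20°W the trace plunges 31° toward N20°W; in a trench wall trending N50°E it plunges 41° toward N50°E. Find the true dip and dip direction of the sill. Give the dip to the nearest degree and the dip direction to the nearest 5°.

Represent each trace as a vector plunging at its apparent dip toward its trend (east-north-up frame): v₁ = (-0.293, 0.805, -0.515), v₂ = (0.578, 0.485, -0.656).
Cross product v₁ × v₂ gives the pole to the plane: n ∝ (0.279, 0.490, 0.608).
tan δ = √(n_x²+n_y²)/n_z = 0.564/0.608, so δ = 42.8°.
The horizontal component of n points toward azimuth atan2(n_x, n_y) = 30°, the dip direction.

true dip 43°, dip direction 030°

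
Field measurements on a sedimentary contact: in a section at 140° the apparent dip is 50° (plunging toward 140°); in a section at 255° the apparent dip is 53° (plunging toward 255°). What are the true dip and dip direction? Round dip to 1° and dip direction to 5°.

true dip 67°, dip direction 200°

The two traces are lines in the plane: v₁ = (sin 140°·cos 50°, cos 140°·cos 50°, −sin 50°), v₂ = (sin 255°·cos 53°, cos 255°·cos 53°, −sin 53°).
Cross product v₁ × v₂ gives the pole to the plane: n ∝ (-0.274, -0.775, 0.351).
True dip = arccos(n_z / |n|) = arccos(0.3922) = 66.9°.
The horizontal component of n points toward azimuth atan2(n_x, n_y) = 199°, the dip direction.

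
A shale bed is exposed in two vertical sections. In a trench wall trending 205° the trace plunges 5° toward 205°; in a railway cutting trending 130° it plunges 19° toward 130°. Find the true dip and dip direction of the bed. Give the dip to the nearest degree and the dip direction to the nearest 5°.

Each apparent-dip line lies in the plane. As unit vectors (x east, y north, z up), v₁ plunges 5°→205° and v₂ plunges 19°→130°.
The plane normal is n = v₁ × v₂ ∝ (0.241, -0.200, 0.910).
tan δ = √(n_x²+n_y²)/n_z = 0.313/0.910, so δ = 19.0°.
Dip direction = azimuth of (n_x, n_y) = atan2(0.241, -0.200) = 130°.

true dip 19°, dip direction 130°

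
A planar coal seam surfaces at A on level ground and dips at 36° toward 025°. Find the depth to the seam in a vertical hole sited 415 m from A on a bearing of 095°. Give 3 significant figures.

103 m

The hole lies 70° from the dip direction, so the down-dip offset is 415 × cos 70° = 141.94 m.
Depth = down-dip offset × tan(dip) = 141.94 × tan 36° = 141.94 × 0.7265
Depth = 103.12 m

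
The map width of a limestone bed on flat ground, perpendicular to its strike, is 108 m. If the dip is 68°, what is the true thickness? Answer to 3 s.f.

True thickness t = w · sin(dip) = 108 × sin 68°
t = 108 × 0.9272 = 100.136 m

100 m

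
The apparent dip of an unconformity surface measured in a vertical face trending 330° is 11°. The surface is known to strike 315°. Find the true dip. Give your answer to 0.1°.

36.9°

β = acute angle between strike 315° and section 330° = 15°.
tan(true dip) = tan 11° / sin 15° = 0.7510
δ = arctan(0.7510) = 36.91°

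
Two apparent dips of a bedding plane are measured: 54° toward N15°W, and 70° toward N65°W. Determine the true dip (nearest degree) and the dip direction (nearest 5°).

The two traces are lines in the plane: v₁ = (sin 345°·cos 54°, cos 345°·cos 54°, −sin 54°), v₂ = (sin 295°·cos 70°, cos 295°·cos 70°, −sin 70°).
The plane normal is n = v₁ × v₂ ∝ (-0.417, 0.108, 0.154).
tan δ = √(n_x²+n_y²)/n_z = 0.430/0.154, so δ = 70.3°.
Dip direction = azimuth of (n_x, n_y) = atan2(-0.417, 0.108) = 285°.

true dip 70°, dip direction 285°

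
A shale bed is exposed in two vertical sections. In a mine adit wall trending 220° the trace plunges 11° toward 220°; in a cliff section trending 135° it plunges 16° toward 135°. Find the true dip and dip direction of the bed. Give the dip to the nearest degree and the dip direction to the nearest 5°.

Represent each trace as a vector plunging at its apparent dip toward its trend (east-north-up frame): v₁ = (-0.631, -0.752, -0.191), v₂ = (0.680, -0.680, -0.276).
n = v₁ × v₂ = (0.078, -0.304, 0.940) (taken with n_z > 0).
True dip = arccos(n_z / |n|) = arccos(0.9487) = 18.4°.
Dip direction = azimuth of (n_x, n_y) = atan2(0.078, -0.304) = 166°.

true dip 18°, dip direction 165°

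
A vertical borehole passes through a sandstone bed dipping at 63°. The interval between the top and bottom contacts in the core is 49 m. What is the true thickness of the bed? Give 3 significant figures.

22.2 m

True thickness t = h · cos(dip) = 49 × cos 63°
t = 49 × 0.4540 = 22.246 m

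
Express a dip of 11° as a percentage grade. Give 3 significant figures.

grade % = 100 × tan 11° = 100 × 0.1944

19.4%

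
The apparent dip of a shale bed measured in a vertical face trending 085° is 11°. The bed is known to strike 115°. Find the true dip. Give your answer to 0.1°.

21.2°

β = acute angle between strike 115° and section 085° = 30°.
tan δ = tan α / sin β = tan 11° / sin 30° = 0.1944 / 0.5000 = 0.3888
δ = arctan(0.3888) = 21.24°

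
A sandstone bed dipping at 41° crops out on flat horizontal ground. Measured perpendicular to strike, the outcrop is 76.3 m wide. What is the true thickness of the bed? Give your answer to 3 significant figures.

True thickness t = w · sin(dip) = 76.3 × sin 41°
t = 76.3 × 0.6561 = 50.057 m

50.1 m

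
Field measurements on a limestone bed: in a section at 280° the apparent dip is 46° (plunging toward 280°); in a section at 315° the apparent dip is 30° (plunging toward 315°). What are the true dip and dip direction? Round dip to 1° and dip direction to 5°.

true dip 49°, dip direction 255°

The two traces are lines in the plane: v₁ = (sin 280°·cos 46°, cos 280°·cos 46°, −sin 46°), v₂ = (sin 315°·cos 30°, cos 315°·cos 30°, −sin 30°).
The plane normal is n = v₁ × v₂ ∝ (-0.380, -0.098, 0.345).
Dip δ = arctan(|n_h|/n_z) = arctan(0.393/0.345) = 48.7°.
Dip direction = atan2(-0.380, -0.098) = 255° (azimuth of n's horizontal projection).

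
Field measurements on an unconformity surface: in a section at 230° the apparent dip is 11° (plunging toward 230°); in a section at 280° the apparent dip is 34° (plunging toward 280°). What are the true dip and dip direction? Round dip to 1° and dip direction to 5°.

true dip 37°, dip direction 305°

Represent each trace as a vector plunging at its apparent dip toward its trend (east-north-up frame): v₁ = (-0.752, -0.631, -0.191), v₂ = (-0.816, 0.144, -0.559).
n = v₁ × v₂ = (-0.380, 0.265, 0.623) (taken with n_z > 0).
Dip δ = arctan(|n_h|/n_z) = arctan(0.463/0.623) = 36.6°.
Dip direction = atan2(-0.380, 0.265) = 305° (azimuth of n's horizontal projection).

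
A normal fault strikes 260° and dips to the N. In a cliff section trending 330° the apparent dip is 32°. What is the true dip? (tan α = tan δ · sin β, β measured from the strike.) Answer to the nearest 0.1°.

33.6°

The section is 70° from the strike.
tan(true dip) = tan 32° / sin 70° = 0.6650
true dip = arctan 0.6650 = 33.62°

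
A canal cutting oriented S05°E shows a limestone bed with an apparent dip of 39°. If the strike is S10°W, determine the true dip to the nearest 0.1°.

β = acute angle between strike S10°W and section S05°E = 15°.
tan(true dip) = tan 39° / sin 15° = 3.1288
true dip = arctan 3.1288 = 72.28°

72.3°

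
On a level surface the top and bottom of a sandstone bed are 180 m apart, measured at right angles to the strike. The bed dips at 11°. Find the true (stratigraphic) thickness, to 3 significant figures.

34.3 m

True thickness t = w · sin(dip) = 180 × sin 11°
t = 180 × 0.1908 = 34.346 m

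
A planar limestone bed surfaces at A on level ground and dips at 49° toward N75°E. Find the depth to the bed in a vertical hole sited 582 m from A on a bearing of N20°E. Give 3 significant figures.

The hole lies 55° from the dip direction, so the down-dip offset is 582 × cos 55° = 333.82 m.
Depth = down-dip offset × tan(dip) = 333.82 × tan 49° = 333.82 × 1.1504
Depth = 384.02 m

384 m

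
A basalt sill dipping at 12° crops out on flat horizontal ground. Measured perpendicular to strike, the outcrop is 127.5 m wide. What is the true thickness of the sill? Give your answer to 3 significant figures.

True thickness t = w · sin(dip) = 127.5 × sin 12°
t = 127.5 × 0.2079 = 26.509 m

26.5 m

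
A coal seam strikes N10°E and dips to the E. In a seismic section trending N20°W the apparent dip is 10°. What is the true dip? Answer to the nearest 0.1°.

19.4°

The section is 30° from the strike.
tan(true dip) = tan 10° / sin 30° = 0.3527
δ = arctan(0.3527) = 19.43°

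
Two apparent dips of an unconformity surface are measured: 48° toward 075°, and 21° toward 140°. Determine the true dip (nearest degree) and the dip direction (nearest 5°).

true dip 48°, dip direction 070°

Each apparent-dip line lies in the plane. As unit vectors (x east, y north, z up), v₁ plunges 48°→075° and v₂ plunges 21°→140°.
n = v₁ × v₂ = (0.594, 0.214, 0.566) (taken with n_z > 0).
True dip = arccos(n_z / |n|) = arccos(0.6678) = 48.1°.
Dip direction = azimuth of (n_x, n_y) = atan2(0.594, 0.214) = 70°.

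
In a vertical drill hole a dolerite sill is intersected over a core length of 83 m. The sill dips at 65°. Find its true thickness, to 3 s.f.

True thickness t = h · cos(dip) = 83 × cos 65°
t = 83 × 0.4226 = 35.077 m

35.1 m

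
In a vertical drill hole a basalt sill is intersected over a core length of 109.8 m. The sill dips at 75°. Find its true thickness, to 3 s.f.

True thickness t = h · cos(dip) = 109.8 × cos 75°
t = 109.8 × 0.2588 = 28.418 m

28.4 m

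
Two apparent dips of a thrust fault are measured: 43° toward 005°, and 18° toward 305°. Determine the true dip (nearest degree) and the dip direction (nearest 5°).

true dip 43°, dip direction 015°

The two traces are lines in the plane: v₁ = (sin 5°·cos 43°, cos 5°·cos 43°, −sin 43°), v₂ = (sin 305°·cos 18°, cos 305°·cos 18°, −sin 18°).
Cross product v₁ × v₂ gives the pole to the plane: n ∝ (0.147, 0.551, 0.602).
tan δ = √(n_x²+n_y²)/n_z = 0.570/0.602, so δ = 43.4°.
The horizontal component of n points toward azimuth atan2(n_x, n_y) = 15°, the dip direction.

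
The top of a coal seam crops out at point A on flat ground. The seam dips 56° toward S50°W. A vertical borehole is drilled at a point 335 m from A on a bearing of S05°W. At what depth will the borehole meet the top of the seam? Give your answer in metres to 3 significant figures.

351 m

The hole lies 45° from the dip direction, so the down-dip offset is 335 × cos 45° = 236.88 m.
Depth = down-dip offset × tan(dip) = 236.88 × tan 56° = 236.88 × 1.4826
Depth = 351.19 m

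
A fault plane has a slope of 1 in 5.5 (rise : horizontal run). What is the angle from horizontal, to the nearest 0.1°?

tan θ = 1/5.5 = 0.1818
θ = arctan(0.1818) = 10.30°

10.3°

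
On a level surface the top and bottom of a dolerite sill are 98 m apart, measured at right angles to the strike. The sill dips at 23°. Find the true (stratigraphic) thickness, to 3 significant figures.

True thickness t = w · sin(dip) = 98 × sin 23°
t = 98 × 0.3907 = 38.292 m

38.3 m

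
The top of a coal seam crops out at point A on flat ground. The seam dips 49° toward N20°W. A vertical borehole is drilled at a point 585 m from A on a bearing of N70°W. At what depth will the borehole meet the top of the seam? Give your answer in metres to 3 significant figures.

433 m

The hole lies 50° from the dip direction, so the down-dip offset is 585 × cos 50° = 376.03 m.
Depth = down-dip offset × tan(dip) = 376.03 × tan 49° = 376.03 × 1.1504
Depth = 432.57 m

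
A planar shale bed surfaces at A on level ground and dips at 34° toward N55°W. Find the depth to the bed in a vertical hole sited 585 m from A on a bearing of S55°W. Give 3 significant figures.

135 m

The hole lies 70° from the dip direction, so the down-dip offset is 585 × cos 70° = 200.08 m.
Depth = down-dip offset × tan(dip) = 200.08 × tan 34° = 200.08 × 0.6745
Depth = 134.96 m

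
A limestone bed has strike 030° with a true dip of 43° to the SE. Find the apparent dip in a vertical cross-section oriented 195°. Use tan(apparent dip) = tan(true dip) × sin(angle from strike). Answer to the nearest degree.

14°

The strike is 030° and the section trends 195°; the acute angle between them is β = 15°.
tan(apparent dip) = tan 43° · sin 15° = 0.2414
apparent dip = arctan 0.2414 = 13.57°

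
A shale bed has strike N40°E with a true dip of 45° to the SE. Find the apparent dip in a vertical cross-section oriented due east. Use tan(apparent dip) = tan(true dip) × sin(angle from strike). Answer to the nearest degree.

The strike is N40°E and the section trends due east; the acute angle between them is β = 50°.
tan α = tan 45° × sin 50° = 1.0000 × 0.7660 = 0.7660
apparent dip = arctan 0.7660 = 37.45°

37°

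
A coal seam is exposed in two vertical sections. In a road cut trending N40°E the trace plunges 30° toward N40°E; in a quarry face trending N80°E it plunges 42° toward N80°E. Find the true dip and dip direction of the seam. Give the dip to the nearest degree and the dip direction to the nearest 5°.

Each apparent-dip line lies in the plane. As unit vectors (x east, y north, z up), v₁ plunges 30°→N40°E and v₂ plunges 42°→N80°E.
Cross product v₁ × v₂ gives the pole to the plane: n ∝ (0.379, -0.007, 0.414).
Dip δ = arctan(|n_h|/n_z) = arctan(0.379/0.414) = 42.5°.
The horizontal component of n points toward azimuth atan2(n_x, n_y) = 91°, the dip direction.

true dip 43°, dip direction 090°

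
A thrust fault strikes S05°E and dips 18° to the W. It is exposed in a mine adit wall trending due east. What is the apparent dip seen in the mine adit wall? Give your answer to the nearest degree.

Angle between strike (S05°E) and section (due east): β = 85°.
tan α = tan 18° × sin 85° = 0.3249 × 0.9962 = 0.3237
α = arctan(0.3237) = 17.94°

18°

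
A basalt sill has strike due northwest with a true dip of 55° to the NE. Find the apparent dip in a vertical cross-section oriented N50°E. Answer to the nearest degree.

The strike is due northwest and the section trends N50°E; the acute angle between them is β = 85°.
tan α = tan 55° × sin 85° = 1.4281 × 0.9962 = 1.4227
apparent dip = arctan 1.4227 = 54.90°

55°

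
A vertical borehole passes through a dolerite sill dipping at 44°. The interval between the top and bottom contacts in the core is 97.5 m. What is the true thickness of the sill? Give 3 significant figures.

70.1 m

True thickness t = h · cos(dip) = 97.5 × cos 44°
t = 97.5 × 0.7193 = 70.136 m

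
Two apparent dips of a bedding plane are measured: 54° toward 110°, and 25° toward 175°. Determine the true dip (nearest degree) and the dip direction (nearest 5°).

The two traces are lines in the plane: v₁ = (sin 110°·cos 54°, cos 110°·cos 54°, −sin 54°), v₂ = (sin 175°·cos 25°, cos 175°·cos 25°, −sin 25°).
n = v₁ × v₂ = (0.645, -0.170, 0.483) (taken with n_z > 0).
True dip = arccos(n_z / |n|) = arccos(0.5861) = 54.1°.
The horizontal component of n points toward azimuth atan2(n_x, n_y) = 105°, the dip direction.

true dip 54°, dip direction 105°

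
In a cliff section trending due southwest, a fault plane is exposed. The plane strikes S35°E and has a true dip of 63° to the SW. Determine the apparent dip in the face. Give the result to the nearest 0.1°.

Angle between strike (S35°E) and section (due southwest): β = 80°.
tan α = tan 63° × sin 80° = 1.9626 × 0.9848 = 1.9328
α = arctan(1.9328) = 62.64°

62.6°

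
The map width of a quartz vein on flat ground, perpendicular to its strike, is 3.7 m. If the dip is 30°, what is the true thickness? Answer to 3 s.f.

True thickness t = w · sin(dip) = 3.7 × sin 30°
t = 3.7 × 0.5000 = 1.850 m

1.85 m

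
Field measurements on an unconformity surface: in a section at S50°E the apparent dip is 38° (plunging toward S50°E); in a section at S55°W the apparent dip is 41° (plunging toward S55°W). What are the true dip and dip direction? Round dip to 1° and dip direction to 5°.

true dip 54°, dip direction 185°

Each apparent-dip line lies in the plane. As unit vectors (x east, y north, z up), v₁ plunges 38°→S50°E and v₂ plunges 41°→S55°W.
The plane normal is n = v₁ × v₂ ∝ (-0.066, -0.777, 0.574).
True dip = arccos(n_z / |n|) = arccos(0.5933) = 53.6°.
The horizontal component of n points toward azimuth atan2(n_x, n_y) = 185°, the dip direction.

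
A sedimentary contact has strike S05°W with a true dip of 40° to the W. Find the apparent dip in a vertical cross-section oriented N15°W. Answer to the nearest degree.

The section lies 20° from the strike.
tan α = tan 40° × sin 20° = 0.8391 × 0.3420 = 0.2870
α = arctan(0.2870) = 16.01°

16°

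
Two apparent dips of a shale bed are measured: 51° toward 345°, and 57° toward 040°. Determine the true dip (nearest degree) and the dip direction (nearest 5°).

true dip 58°, dip direction 025°

Each apparent-dip line lies in the plane. As unit vectors (x east, y north, z up), v₁ plunges 51°→345° and v₂ plunges 57°→040°.
The plane normal is n = v₁ × v₂ ∝ (0.186, 0.409, 0.281).
tan δ = √(n_x²+n_y²)/n_z = 0.449/0.281, so δ = 58.0°.
Dip direction = atan2(0.186, 0.409) = 24° (azimuth of n's horizontal projection).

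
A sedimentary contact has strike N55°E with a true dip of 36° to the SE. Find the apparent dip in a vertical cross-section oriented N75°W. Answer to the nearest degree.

The section lies 50° from the strike.
tan(apparent dip) = tan 36° · sin 50° = 0.5566
α = arctan(0.5566) = 29.10°

29°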